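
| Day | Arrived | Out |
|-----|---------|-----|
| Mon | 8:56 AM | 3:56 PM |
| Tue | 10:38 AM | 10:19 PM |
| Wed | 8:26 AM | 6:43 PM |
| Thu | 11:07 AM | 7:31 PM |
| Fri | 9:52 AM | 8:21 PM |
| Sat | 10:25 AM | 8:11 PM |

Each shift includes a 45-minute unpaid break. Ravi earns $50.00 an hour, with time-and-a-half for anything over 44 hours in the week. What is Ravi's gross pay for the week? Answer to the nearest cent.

$2883.75

Mon: 8:56 AM–3:56 PM = 7 h 0 min; less 45 min break → 6 h 15 min
Tue: 10:38 AM–10:19 PM = 11 h 41 min; less 45 min break → 10 h 56 min
Wed: 8:26 AM–6:43 PM = 10 h 17 min; less 45 min break → 9 h 32 min
Thu: 11:07 AM–7:31 PM = 8 h 24 min; less 45 min break → 7 h 39 min
Fri: 9:52 AM–8:21 PM = 10 h 29 min; less 45 min break → 9 h 44 min
Sat: 10:25 AM–8:11 PM = 9 h 46 min; less 45 min break → 9 h 1 min
Total worked: 53 h 7 min = 3187 min.
Regular 44 h 0 min = 2640 min at $50.00/h; overtime 9 h 7 min = 547 min at $75.00/h.
Pay = (2640 × $50.00 + 547 × $75.00) ÷ 60 = $2883.75.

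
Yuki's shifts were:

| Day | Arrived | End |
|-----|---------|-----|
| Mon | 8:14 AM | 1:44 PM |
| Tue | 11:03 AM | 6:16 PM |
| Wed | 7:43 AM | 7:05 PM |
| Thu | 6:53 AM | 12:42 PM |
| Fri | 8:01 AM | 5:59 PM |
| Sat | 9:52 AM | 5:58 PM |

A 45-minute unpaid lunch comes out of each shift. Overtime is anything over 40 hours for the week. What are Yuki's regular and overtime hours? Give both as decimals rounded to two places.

Regular 40.00 hours, overtime 3.47 hours

Mon: 8:14 AM–1:44 PM = 5 h 30 min; less 45 min break → 4 h 45 min
Tue: 11:03 AM–6:16 PM = 7 h 13 min; less 45 min break → 6 h 28 min
Wed: 7:43 AM–7:05 PM = 11 h 22 min; less 45 min break → 10 h 37 min
Thu: 6:53 AM–12:42 PM = 5 h 49 min; less 45 min break → 5 h 4 min
Fri: 8:01 AM–5:59 PM = 9 h 58 min; less 45 min break → 9 h 13 min
Sat: 9:52 AM–5:58 PM = 8 h 6 min; less 45 min break → 7 h 21 min
Total worked: 43 h 28 min = 43.47 h.
Threshold 40 h → overtime 3 h 28 min, regular 40 h 0 min.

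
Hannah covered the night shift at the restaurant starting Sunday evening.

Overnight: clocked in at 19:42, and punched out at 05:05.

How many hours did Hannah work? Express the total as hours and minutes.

9 h 23 min

Overnight: 19:42 → midnight = 4 h 18 min; midnight → 05:05 = 5 h 5 min; span 9 h 23 min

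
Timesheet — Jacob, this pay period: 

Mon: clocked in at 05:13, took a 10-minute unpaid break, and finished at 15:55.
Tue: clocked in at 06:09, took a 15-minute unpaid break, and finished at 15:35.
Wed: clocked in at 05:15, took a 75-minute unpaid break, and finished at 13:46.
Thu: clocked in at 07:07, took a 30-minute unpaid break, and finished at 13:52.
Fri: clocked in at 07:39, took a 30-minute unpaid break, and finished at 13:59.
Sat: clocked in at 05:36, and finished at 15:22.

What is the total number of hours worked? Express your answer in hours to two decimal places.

48.83 hours

Mon: 05:13–15:55 = 10 h 42 min; less 10 min break → 10 h 32 min
Tue: 06:09–15:35 = 9 h 26 min; less 15 min break → 9 h 11 min
Wed: 05:15–13:46 = 8 h 31 min; less 75 min break → 7 h 16 min
Thu: 07:07–13:52 = 6 h 45 min; less 30 min break → 6 h 15 min
Fri: 07:39–13:59 = 6 h 20 min; less 30 min break → 5 h 50 min
Sat: 05:36–15:22 = 9 h 46 min
Total: 10 h 32 min + 9 h 11 min + 7 h 16 min + 6 h 15 min + 5 h 50 min + 9 h 46 min = 48 h 50 min.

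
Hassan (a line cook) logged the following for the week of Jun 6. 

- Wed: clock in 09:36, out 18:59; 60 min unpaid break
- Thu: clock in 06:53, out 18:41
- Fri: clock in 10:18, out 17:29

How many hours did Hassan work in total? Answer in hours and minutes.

Wed: 09:36–18:59 = 9 h 23 min; less 60 min break → 8 h 23 min
Thu: 06:53–18:41 = 11 h 48 min
Fri: 10:18–17:29 = 7 h 11 min
Total: 8 h 23 min + 11 h 48 min + 7 h 11 min = 27 h 22 min.

27 h 22 min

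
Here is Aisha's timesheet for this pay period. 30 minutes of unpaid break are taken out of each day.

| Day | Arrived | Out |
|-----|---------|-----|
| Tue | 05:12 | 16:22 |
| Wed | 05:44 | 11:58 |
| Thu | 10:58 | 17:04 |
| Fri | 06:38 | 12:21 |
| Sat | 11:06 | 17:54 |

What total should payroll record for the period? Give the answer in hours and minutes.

33 h 31 min

Tue: 05:12–16:22 = 11 h 10 min; less 30 min break → 10 h 40 min
Wed: 05:44–11:58 = 6 h 14 min; less 30 min break → 5 h 44 min
Thu: 10:58–17:04 = 6 h 6 min; less 30 min break → 5 h 36 min
Fri: 06:38–12:21 = 5 h 43 min; less 30 min break → 5 h 13 min
Sat: 11:06–17:54 = 6 h 48 min; less 30 min break → 6 h 18 min
Total: 10 h 40 min + 5 h 44 min + 5 h 36 min + 5 h 13 min + 6 h 18 min = 33 h 31 min.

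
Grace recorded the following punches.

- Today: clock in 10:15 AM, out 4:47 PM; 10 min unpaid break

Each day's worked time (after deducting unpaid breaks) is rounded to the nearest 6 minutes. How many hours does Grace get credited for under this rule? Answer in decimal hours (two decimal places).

6.40 hours

Today: 10:15 AM–4:47 PM = 6 h 32 min − 10 min = 6 h 22 min → rounds to 6 h 24 min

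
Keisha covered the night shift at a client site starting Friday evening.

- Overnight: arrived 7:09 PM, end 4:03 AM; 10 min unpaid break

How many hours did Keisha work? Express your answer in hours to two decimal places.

8.73 hours

Overnight: 7:09 PM → midnight = 4 h 51 min; midnight → 4:03 AM = 4 h 3 min; span 8 h 54 min; less 10 min break → 8 h 44 min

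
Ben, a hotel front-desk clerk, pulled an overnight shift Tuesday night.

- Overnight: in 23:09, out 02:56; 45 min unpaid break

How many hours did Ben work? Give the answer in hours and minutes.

3 h 2 min

Overnight: 23:09 → midnight = 0 h 51 min; midnight → 02:56 = 2 h 56 min; span 3 h 47 min; less 45 min break → 3 h 2 min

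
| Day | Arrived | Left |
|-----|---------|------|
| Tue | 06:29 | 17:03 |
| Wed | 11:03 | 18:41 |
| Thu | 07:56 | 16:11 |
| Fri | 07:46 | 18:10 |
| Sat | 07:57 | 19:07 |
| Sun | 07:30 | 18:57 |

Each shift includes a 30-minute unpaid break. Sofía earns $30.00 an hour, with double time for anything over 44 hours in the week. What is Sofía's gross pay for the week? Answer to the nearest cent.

Tue: 06:29–17:03 = 10 h 34 min; less 30 min break → 10 h 4 min
Wed: 11:03–18:41 = 7 h 38 min; less 30 min break → 7 h 8 min
Thu: 07:56–16:11 = 8 h 15 min; less 30 min break → 7 h 45 min
Fri: 07:46–18:10 = 10 h 24 min; less 30 min break → 9 h 54 min
Sat: 07:57–19:07 = 11 h 10 min; less 30 min break → 10 h 40 min
Sun: 07:30–18:57 = 11 h 27 min; less 30 min break → 10 h 57 min
Total worked: 56 h 28 min = 3388 min.
Regular 44 h 0 min = 2640 min at $30.00/h; overtime 12 h 28 min = 748 min at $60.00/h.
Pay = (2640 × $30.00 + 748 × $60.00) ÷ 60 = $2068.00.

$2068.00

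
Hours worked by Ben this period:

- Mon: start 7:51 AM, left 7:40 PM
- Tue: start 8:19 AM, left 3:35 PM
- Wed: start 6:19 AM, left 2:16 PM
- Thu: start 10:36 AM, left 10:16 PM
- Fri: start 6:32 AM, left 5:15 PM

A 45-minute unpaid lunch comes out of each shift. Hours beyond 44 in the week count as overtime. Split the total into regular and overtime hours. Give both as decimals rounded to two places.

Regular 44.00 hours, overtime 1.67 hours

Mon: 7:51 AM–7:40 PM = 11 h 49 min; less 45 min break → 11 h 4 min
Tue: 8:19 AM–3:35 PM = 7 h 16 min; less 45 min break → 6 h 31 min
Wed: 6:19 AM–2:16 PM = 7 h 57 min; less 45 min break → 7 h 12 min
Thu: 10:36 AM–10:16 PM = 11 h 40 min; less 45 min break → 10 h 55 min
Fri: 6:32 AM–5:15 PM = 10 h 43 min; less 45 min break → 9 h 58 min
Total worked: 45 h 40 min = 45.67 h.
Threshold 44 h → overtime 1 h 40 min, regular 44 h 0 min.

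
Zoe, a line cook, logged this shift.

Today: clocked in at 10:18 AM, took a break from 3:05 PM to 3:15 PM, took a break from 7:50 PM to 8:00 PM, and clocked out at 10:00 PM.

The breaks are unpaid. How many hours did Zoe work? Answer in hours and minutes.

Today: 10:18 AM–10:00 PM = 11 h 42 min; less 20 min break → 11 h 22 min

11 h 22 min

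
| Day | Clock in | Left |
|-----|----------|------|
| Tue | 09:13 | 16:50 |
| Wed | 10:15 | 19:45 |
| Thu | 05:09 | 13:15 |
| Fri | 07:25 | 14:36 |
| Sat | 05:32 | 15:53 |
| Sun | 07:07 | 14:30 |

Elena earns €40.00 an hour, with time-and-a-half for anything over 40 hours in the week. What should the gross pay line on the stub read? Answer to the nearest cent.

€2208.00

Tue: 09:13–16:50 = 7 h 37 min
Wed: 10:15–19:45 = 9 h 30 min
Thu: 05:09–13:15 = 8 h 6 min
Fri: 07:25–14:36 = 7 h 11 min
Sat: 05:32–15:53 = 10 h 21 min
Sun: 07:07–14:30 = 7 h 23 min
Total worked: 50 h 8 min = 3008 min.
Regular 40 h 0 min = 2400 min at €40.00/h; overtime 10 h 8 min = 608 min at €60.00/h.
Pay = (2400 × €40.00 + 608 × €60.00) ÷ 60 = €2208.00.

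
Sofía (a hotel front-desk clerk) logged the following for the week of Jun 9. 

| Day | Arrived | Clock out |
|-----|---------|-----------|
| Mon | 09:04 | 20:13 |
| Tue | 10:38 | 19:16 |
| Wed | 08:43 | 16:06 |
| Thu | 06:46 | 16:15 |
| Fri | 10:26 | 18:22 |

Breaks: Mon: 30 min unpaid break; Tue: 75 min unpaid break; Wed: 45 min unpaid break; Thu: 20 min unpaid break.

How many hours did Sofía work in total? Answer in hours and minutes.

41 h 45 min

Mon: 09:04–20:13 = 11 h 9 min; less 30 min break → 10 h 39 min
Tue: 10:38–19:16 = 8 h 38 min; less 75 min break → 7 h 23 min
Wed: 08:43–16:06 = 7 h 23 min; less 45 min break → 6 h 38 min
Thu: 06:46–16:15 = 9 h 29 min; less 20 min break → 9 h 9 min
Fri: 10:26–18:22 = 7 h 56 min
Total: 10 h 39 min + 7 h 23 min + 6 h 38 min + 9 h 9 min + 7 h 56 min = 41 h 45 min.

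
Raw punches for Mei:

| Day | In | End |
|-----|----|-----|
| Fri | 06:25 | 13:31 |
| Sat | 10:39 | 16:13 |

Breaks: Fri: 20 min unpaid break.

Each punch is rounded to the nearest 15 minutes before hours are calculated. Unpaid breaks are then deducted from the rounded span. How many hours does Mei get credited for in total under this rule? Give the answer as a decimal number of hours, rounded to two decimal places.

Fri: in 06:25→06:30, out 13:31→13:30; 7 h 0 min − 20 min = 6 h 40 min
Sat: in 10:39→10:45, out 16:13→16:15; 5 h 30 min
Total credited: 12 h 10 min.

12.17 hours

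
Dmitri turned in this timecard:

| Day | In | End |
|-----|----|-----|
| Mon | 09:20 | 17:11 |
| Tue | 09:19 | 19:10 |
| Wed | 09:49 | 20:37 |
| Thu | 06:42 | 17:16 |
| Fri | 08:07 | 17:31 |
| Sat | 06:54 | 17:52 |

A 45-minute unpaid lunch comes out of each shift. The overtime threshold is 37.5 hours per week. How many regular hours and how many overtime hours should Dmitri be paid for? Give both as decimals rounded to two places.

Regular 37.50 hours, overtime 17.43 hours

Mon: 09:20–17:11 = 7 h 51 min; less 45 min break → 7 h 6 min
Tue: 09:19–19:10 = 9 h 51 min; less 45 min break → 9 h 6 min
Wed: 09:49–20:37 = 10 h 48 min; less 45 min break → 10 h 3 min
Thu: 06:42–17:16 = 10 h 34 min; less 45 min break → 9 h 49 min
Fri: 08:07–17:31 = 9 h 24 min; less 45 min break → 8 h 39 min
Sat: 06:54–17:52 = 10 h 58 min; less 45 min break → 10 h 13 min
Total worked: 54 h 56 min = 54.93 h.
Threshold 37.5 h → overtime 17 h 26 min, regular 37 h 30 min.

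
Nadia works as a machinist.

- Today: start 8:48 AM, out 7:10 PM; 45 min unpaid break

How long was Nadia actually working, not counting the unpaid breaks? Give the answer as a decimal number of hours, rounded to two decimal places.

9.62 hours

Today: 8:48 AM–7:10 PM = 10 h 22 min; less 45 min break → 9 h 37 min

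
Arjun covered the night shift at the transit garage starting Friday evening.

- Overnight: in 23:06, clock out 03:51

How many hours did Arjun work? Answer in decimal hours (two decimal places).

4.75 hours

Overnight: 23:06 → midnight = 0 h 54 min; midnight → 03:51 = 3 h 51 min; span 4 h 45 min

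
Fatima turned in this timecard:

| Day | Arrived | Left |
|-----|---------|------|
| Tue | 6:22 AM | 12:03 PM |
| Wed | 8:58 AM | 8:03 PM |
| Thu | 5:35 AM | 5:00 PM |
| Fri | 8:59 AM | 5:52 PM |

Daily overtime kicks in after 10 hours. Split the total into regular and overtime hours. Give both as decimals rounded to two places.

Tue: 6:22 AM–12:03 PM = 5 h 41 min
Wed: 8:58 AM–8:03 PM = 11 h 5 min
Thu: 5:35 AM–5:00 PM = 11 h 25 min
Fri: 8:59 AM–5:52 PM = 8 h 53 min
Tue reg 5 h 41 min / OT 0 h 0 min; Wed reg 10 h 0 min / OT 1 h 5 min; Thu reg 10 h 0 min / OT 1 h 25 min; Fri reg 8 h 53 min / OT 0 h 0 min.
Totals: regular 34 h 34 min, overtime 2 h 30 min.

Regular 34.57 hours, overtime 2.50 hours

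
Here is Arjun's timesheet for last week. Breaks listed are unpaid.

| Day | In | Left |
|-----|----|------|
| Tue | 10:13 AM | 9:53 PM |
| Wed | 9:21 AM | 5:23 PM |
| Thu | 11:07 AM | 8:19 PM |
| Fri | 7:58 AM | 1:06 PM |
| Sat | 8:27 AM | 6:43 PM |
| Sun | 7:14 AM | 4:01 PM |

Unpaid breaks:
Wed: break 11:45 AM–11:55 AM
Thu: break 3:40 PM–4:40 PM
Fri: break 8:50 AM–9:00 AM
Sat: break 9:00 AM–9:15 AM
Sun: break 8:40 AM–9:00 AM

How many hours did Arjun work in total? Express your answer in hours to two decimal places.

51.17 hours

Tue: 10:13 AM–9:53 PM = 11 h 40 min
Wed: 9:21 AM–5:23 PM = 8 h 2 min; less 10 min break → 7 h 52 min
Thu: 11:07 AM–8:19 PM = 9 h 12 min; less 60 min break → 8 h 12 min
Fri: 7:58 AM–1:06 PM = 5 h 8 min; less 10 min break → 4 h 58 min
Sat: 8:27 AM–6:43 PM = 10 h 16 min; less 15 min break → 10 h 1 min
Sun: 7:14 AM–4:01 PM = 8 h 47 min; less 20 min break → 8 h 27 min
Total: 11 h 40 min + 7 h 52 min + 8 h 12 min + 4 h 58 min + 10 h 1 min + 8 h 27 min = 51 h 10 min.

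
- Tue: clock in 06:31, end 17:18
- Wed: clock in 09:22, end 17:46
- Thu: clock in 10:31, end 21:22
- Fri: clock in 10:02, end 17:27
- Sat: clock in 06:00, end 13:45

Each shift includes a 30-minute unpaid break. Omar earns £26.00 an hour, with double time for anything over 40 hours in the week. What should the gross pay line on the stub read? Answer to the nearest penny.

£1180.40

Tue: 06:31–17:18 = 10 h 47 min; less 30 min break → 10 h 17 min
Wed: 09:22–17:46 = 8 h 24 min; less 30 min break → 7 h 54 min
Thu: 10:31–21:22 = 10 h 51 min; less 30 min break → 10 h 21 min
Fri: 10:02–17:27 = 7 h 25 min; less 30 min break → 6 h 55 min
Sat: 06:00–13:45 = 7 h 45 min; less 30 min break → 7 h 15 min
Total worked: 42 h 42 min = 2562 min.
Regular 40 h 0 min = 2400 min at £26.00/h; overtime 2 h 42 min = 162 min at £52.00/h.
Pay = (2400 × £26.00 + 162 × £52.00) ÷ 60 = £1180.40.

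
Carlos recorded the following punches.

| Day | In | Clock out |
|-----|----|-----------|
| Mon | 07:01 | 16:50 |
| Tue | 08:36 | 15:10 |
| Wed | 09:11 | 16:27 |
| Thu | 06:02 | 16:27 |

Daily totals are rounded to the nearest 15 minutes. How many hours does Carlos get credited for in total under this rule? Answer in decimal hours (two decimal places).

Mon: 07:01–16:50 = 9 h 49 min → rounds to 9 h 45 min
Tue: 08:36–15:10 = 6 h 34 min → rounds to 6 h 30 min
Wed: 09:11–16:27 = 7 h 16 min → rounds to 7 h 15 min
Thu: 06:02–16:27 = 10 h 25 min → rounds to 10 h 30 min
Total credited: 34 h 0 min.

34.00 hours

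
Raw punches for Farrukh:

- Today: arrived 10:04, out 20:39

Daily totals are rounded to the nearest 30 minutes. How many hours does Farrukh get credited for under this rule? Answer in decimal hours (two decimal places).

Today: 10:04–20:39 = 10 h 35 min → rounds to 10 h 30 min

10.50 hours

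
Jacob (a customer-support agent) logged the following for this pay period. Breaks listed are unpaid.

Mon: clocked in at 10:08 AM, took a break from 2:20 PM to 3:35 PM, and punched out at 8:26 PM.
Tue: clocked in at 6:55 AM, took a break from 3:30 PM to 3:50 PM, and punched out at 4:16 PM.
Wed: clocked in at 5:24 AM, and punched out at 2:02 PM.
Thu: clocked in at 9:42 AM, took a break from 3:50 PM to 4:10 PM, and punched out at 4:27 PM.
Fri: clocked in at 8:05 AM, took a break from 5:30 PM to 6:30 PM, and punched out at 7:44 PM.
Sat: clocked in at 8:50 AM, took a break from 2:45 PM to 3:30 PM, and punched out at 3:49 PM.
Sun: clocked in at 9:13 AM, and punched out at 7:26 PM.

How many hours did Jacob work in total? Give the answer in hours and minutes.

60 h 13 min

Mon: 10:08 AM–8:26 PM = 10 h 18 min; less 75 min break → 9 h 3 min
Tue: 6:55 AM–4:16 PM = 9 h 21 min; less 20 min break → 9 h 1 min
Wed: 5:24 AM–2:02 PM = 8 h 38 min
Thu: 9:42 AM–4:27 PM = 6 h 45 min; less 20 min break → 6 h 25 min
Fri: 8:05 AM–7:44 PM = 11 h 39 min; less 60 min break → 10 h 39 min
Sat: 8:50 AM–3:49 PM = 6 h 59 min; less 45 min break → 6 h 14 min
Sun: 9:13 AM–7:26 PM = 10 h 13 min
Total: 9 h 3 min + 9 h 1 min + 8 h 38 min + 6 h 25 min + 10 h 39 min + 6 h 14 min + 10 h 13 min = 60 h 13 min.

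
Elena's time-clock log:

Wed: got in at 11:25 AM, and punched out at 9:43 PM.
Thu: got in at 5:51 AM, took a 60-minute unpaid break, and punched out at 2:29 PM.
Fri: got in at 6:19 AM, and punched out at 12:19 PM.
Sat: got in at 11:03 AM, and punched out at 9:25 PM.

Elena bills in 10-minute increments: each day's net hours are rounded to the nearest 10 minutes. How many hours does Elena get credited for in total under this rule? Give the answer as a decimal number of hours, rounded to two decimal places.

Wed: 11:25 AM–9:43 PM = 10 h 18 min → rounds to 10 h 20 min
Thu: 5:51 AM–2:29 PM = 8 h 38 min − 60 min = 7 h 38 min → rounds to 7 h 40 min
Fri: 6:19 AM–12:19 PM = 6 h 0 min → rounds to 6 h 0 min
Sat: 11:03 AM–9:25 PM = 10 h 22 min → rounds to 10 h 20 min
Total credited: 34 h 20 min.

34.33 hours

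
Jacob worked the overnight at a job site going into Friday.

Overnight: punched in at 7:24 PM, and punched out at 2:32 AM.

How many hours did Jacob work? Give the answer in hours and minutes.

Overnight: 7:24 PM → midnight = 4 h 36 min; midnight → 2:32 AM = 2 h 32 min; span 7 h 8 min

7 h 8 min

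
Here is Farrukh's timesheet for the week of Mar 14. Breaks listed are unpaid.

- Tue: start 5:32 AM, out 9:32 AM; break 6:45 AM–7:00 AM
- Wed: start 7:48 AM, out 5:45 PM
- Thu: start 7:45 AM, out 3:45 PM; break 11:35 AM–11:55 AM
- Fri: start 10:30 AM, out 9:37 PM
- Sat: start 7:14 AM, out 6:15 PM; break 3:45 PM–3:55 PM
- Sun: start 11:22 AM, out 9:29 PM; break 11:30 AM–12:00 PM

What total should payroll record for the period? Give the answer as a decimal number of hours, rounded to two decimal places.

Tue: 5:32 AM–9:32 AM = 4 h 0 min; less 15 min break → 3 h 45 min
Wed: 7:48 AM–5:45 PM = 9 h 57 min
Thu: 7:45 AM–3:45 PM = 8 h 0 min; less 20 min break → 7 h 40 min
Fri: 10:30 AM–9:37 PM = 11 h 7 min
Sat: 7:14 AM–6:15 PM = 11 h 1 min; less 10 min break → 10 h 51 min
Sun: 11:22 AM–9:29 PM = 10 h 7 min; less 30 min break → 9 h 37 min
Total: 3 h 45 min + 9 h 57 min + 7 h 40 min + 11 h 7 min + 10 h 51 min + 9 h 37 min = 52 h 57 min.

52.95 hours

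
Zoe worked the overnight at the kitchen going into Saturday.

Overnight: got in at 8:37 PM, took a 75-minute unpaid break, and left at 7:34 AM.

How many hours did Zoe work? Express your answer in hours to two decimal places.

9.70 hours

Overnight: 8:37 PM → midnight = 3 h 23 min; midnight → 7:34 AM = 7 h 34 min; span 10 h 57 min; less 75 min break → 9 h 42 min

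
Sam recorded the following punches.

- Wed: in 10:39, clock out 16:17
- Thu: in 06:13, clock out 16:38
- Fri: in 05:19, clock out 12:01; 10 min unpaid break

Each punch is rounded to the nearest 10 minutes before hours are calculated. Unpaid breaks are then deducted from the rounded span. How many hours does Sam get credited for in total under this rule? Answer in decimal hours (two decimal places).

22.67 hours

Wed: in 10:39→10:40, out 16:17→16:20; 5 h 40 min
Thu: in 06:13→06:10, out 16:38→16:40; 10 h 30 min
Fri: in 05:19→05:20, out 12:01→12:00; 6 h 40 min − 10 min = 6 h 30 min
Total credited: 22 h 40 min.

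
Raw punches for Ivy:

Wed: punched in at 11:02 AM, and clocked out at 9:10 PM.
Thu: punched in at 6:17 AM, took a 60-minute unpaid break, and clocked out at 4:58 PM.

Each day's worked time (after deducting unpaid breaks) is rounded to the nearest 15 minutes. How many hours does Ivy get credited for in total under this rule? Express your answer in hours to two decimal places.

Wed: 11:02 AM–9:10 PM = 10 h 8 min → rounds to 10 h 15 min
Thu: 6:17 AM–4:58 PM = 10 h 41 min − 60 min = 9 h 41 min → rounds to 9 h 45 min
Total credited: 20 h 0 min.

20.00 hours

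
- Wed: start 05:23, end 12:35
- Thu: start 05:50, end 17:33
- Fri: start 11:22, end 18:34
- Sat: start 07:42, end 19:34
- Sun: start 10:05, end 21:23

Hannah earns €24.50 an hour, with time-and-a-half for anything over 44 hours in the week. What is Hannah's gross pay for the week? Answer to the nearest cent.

€1272.16

Wed: 05:23–12:35 = 7 h 12 min
Thu: 05:50–17:33 = 11 h 43 min
Fri: 11:22–18:34 = 7 h 12 min
Sat: 07:42–19:34 = 11 h 52 min
Sun: 10:05–21:23 = 11 h 18 min
Total worked: 49 h 17 min = 2957 min.
Regular 44 h 0 min = 2640 min at €24.50/h; overtime 5 h 17 min = 317 min at €36.75/h.
Pay = (2640 × €24.50 + 317 × €36.75) ÷ 60 = €1272.16.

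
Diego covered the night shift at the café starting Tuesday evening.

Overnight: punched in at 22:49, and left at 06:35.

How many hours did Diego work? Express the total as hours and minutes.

Overnight: 22:49 → midnight = 1 h 11 min; midnight → 06:35 = 6 h 35 min; span 7 h 46 min

7 h 46 min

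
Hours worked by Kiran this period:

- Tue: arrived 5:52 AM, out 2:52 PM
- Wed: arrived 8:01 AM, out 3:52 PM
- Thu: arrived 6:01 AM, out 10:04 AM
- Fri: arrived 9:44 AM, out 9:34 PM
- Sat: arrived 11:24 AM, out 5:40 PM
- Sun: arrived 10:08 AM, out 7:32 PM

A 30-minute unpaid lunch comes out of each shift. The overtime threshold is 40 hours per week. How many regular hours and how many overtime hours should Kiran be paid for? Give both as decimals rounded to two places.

Regular 40.00 hours, overtime 5.40 hours

Tue: 5:52 AM–2:52 PM = 9 h 0 min; less 30 min break → 8 h 30 min
Wed: 8:01 AM–3:52 PM = 7 h 51 min; less 30 min break → 7 h 21 min
Thu: 6:01 AM–10:04 AM = 4 h 3 min; less 30 min break → 3 h 33 min
Fri: 9:44 AM–9:34 PM = 11 h 50 min; less 30 min break → 11 h 20 min
Sat: 11:24 AM–5:40 PM = 6 h 16 min; less 30 min break → 5 h 46 min
Sun: 10:08 AM–7:32 PM = 9 h 24 min; less 30 min break → 8 h 54 min
Total worked: 45 h 24 min = 45.40 h.
Threshold 40 h → overtime 5 h 24 min, regular 40 h 0 min.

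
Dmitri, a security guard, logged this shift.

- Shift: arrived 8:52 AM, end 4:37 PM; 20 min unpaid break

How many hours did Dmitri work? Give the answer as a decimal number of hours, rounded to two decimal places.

Shift: 8:52 AM–4:37 PM = 7 h 45 min; less 20 min break → 7 h 25 min

7.42 hours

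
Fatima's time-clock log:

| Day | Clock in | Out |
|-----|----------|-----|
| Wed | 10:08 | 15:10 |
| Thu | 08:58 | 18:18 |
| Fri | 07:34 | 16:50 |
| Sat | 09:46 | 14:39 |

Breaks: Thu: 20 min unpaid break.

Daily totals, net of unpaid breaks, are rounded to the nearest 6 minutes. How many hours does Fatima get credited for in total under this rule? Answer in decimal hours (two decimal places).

Wed: 10:08–15:10 = 5 h 2 min → rounds to 5 h 0 min
Thu: 08:58–18:18 = 9 h 20 min − 20 min = 9 h 0 min → rounds to 9 h 0 min
Fri: 07:34–16:50 = 9 h 16 min → rounds to 9 h 18 min
Sat: 09:46–14:39 = 4 h 53 min → rounds to 4 h 54 min
Total credited: 28 h 12 min.

28.20 hours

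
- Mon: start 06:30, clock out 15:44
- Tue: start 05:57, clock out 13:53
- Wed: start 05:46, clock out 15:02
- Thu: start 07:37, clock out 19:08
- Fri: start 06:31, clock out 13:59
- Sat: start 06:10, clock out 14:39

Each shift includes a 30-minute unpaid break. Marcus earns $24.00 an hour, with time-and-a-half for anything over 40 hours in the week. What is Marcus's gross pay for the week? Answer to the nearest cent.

$1352.40

Mon: 06:30–15:44 = 9 h 14 min; less 30 min break → 8 h 44 min
Tue: 05:57–13:53 = 7 h 56 min; less 30 min break → 7 h 26 min
Wed: 05:46–15:02 = 9 h 16 min; less 30 min break → 8 h 46 min
Thu: 07:37–19:08 = 11 h 31 min; less 30 min break → 11 h 1 min
Fri: 06:31–13:59 = 7 h 28 min; less 30 min break → 6 h 58 min
Sat: 06:10–14:39 = 8 h 29 min; less 30 min break → 7 h 59 min
Total worked: 50 h 54 min = 3054 min.
Regular 40 h 0 min = 2400 min at $24.00/h; overtime 10 h 54 min = 654 min at $36.00/h.
Pay = (2400 × $24.00 + 654 × $36.00) ÷ 60 = $1352.40.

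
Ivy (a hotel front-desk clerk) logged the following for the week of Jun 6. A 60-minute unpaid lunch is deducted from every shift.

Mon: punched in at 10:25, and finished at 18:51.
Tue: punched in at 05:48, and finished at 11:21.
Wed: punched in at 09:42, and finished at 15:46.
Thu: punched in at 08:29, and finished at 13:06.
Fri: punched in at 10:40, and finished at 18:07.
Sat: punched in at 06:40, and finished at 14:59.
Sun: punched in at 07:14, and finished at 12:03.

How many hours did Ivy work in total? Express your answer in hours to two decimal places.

38.25 hours

Mon: 10:25–18:51 = 8 h 26 min; less 60 min break → 7 h 26 min
Tue: 05:48–11:21 = 5 h 33 min; less 60 min break → 4 h 33 min
Wed: 09:42–15:46 = 6 h 4 min; less 60 min break → 5 h 4 min
Thu: 08:29–13:06 = 4 h 37 min; less 60 min break → 3 h 37 min
Fri: 10:40–18:07 = 7 h 27 min; less 60 min break → 6 h 27 min
Sat: 06:40–14:59 = 8 h 19 min; less 60 min break → 7 h 19 min
Sun: 07:14–12:03 = 4 h 49 min; less 60 min break → 3 h 49 min
Total: 7 h 26 min + 4 h 33 min + 5 h 4 min + 3 h 37 min + 6 h 27 min + 7 h 19 min + 3 h 49 min = 38 h 15 min.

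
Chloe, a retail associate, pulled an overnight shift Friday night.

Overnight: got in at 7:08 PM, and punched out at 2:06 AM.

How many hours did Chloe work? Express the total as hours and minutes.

Overnight: 7:08 PM → midnight = 4 h 52 min; midnight → 2:06 AM = 2 h 6 min; span 6 h 58 min

6 h 58 min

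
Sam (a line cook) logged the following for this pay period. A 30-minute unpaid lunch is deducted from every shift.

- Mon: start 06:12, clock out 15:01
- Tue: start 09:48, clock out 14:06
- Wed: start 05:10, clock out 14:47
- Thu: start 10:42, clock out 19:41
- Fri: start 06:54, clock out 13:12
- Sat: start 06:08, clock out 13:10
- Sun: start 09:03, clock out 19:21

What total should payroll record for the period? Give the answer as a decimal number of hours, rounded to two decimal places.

Mon: 06:12–15:01 = 8 h 49 min; less 30 min break → 8 h 19 min
Tue: 09:48–14:06 = 4 h 18 min; less 30 min break → 3 h 48 min
Wed: 05:10–14:47 = 9 h 37 min; less 30 min break → 9 h 7 min
Thu: 10:42–19:41 = 8 h 59 min; less 30 min break → 8 h 29 min
Fri: 06:54–13:12 = 6 h 18 min; less 30 min break → 5 h 48 min
Sat: 06:08–13:10 = 7 h 2 min; less 30 min break → 6 h 32 min
Sun: 09:03–19:21 = 10 h 18 min; less 30 min break → 9 h 48 min
Total: 8 h 19 min + 3 h 48 min + 9 h 7 min + 8 h 29 min + 5 h 48 min + 6 h 32 min + 9 h 48 min = 51 h 51 min.

51.85 hours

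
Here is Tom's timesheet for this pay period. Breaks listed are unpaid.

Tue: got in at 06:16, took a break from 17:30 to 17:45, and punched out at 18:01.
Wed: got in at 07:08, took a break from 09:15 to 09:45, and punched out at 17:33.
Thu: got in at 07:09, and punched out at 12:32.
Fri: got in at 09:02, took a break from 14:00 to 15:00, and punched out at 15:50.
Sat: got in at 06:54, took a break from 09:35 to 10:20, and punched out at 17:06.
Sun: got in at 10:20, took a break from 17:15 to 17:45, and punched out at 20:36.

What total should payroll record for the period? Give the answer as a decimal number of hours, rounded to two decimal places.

Tue: 06:16–18:01 = 11 h 45 min; less 15 min break → 11 h 30 min
Wed: 07:08–17:33 = 10 h 25 min; less 30 min break → 9 h 55 min
Thu: 07:09–12:32 = 5 h 23 min
Fri: 09:02–15:50 = 6 h 48 min; less 60 min break → 5 h 48 min
Sat: 06:54–17:06 = 10 h 12 min; less 45 min break → 9 h 27 min
Sun: 10:20–20:36 = 10 h 16 min; less 30 min break → 9 h 46 min
Total: 11 h 30 min + 9 h 55 min + 5 h 23 min + 5 h 48 min + 9 h 27 min + 9 h 46 min = 51 h 49 min.

51.82 hours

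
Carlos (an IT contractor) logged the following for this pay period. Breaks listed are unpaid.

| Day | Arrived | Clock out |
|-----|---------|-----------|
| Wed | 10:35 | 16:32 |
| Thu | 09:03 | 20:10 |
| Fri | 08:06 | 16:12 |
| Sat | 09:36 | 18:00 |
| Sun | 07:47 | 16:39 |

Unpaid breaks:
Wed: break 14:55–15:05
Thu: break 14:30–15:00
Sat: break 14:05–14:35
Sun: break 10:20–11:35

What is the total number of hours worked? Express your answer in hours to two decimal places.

Wed: 10:35–16:32 = 5 h 57 min; less 10 min break → 5 h 47 min
Thu: 09:03–20:10 = 11 h 7 min; less 30 min break → 10 h 37 min
Fri: 08:06–16:12 = 8 h 6 min
Sat: 09:36–18:00 = 8 h 24 min; less 30 min break → 7 h 54 min
Sun: 07:47–16:39 = 8 h 52 min; less 75 min break → 7 h 37 min
Total: 5 h 47 min + 10 h 37 min + 8 h 6 min + 7 h 54 min + 7 h 37 min = 40 h 1 min.

40.02 hours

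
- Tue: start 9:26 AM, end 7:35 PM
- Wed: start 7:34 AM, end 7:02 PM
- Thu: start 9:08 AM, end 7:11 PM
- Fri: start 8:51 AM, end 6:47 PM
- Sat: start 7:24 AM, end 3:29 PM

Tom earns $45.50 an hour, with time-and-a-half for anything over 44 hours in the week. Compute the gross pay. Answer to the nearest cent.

$2389.89

Tue: 9:26 AM–7:35 PM = 10 h 9 min
Wed: 7:34 AM–7:02 PM = 11 h 28 min
Thu: 9:08 AM–7:11 PM = 10 h 3 min
Fri: 8:51 AM–6:47 PM = 9 h 56 min
Sat: 7:24 AM–3:29 PM = 8 h 5 min
Total worked: 49 h 41 min = 2981 min.
Regular 44 h 0 min = 2640 min at $45.50/h; overtime 5 h 41 min = 341 min at $68.25/h.
Pay = (2640 × $45.50 + 341 × $68.25) ÷ 60 = $2389.89.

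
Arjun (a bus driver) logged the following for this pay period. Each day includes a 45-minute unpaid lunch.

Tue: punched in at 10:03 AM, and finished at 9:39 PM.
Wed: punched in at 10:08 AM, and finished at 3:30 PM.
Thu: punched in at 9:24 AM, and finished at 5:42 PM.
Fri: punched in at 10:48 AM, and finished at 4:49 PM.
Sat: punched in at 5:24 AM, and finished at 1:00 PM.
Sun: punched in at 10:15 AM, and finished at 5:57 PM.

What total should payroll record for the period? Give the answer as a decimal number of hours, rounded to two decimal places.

Tue: 10:03 AM–9:39 PM = 11 h 36 min; less 45 min break → 10 h 51 min
Wed: 10:08 AM–3:30 PM = 5 h 22 min; less 45 min break → 4 h 37 min
Thu: 9:24 AM–5:42 PM = 8 h 18 min; less 45 min break → 7 h 33 min
Fri: 10:48 AM–4:49 PM = 6 h 1 min; less 45 min break → 5 h 16 min
Sat: 5:24 AM–1:00 PM = 7 h 36 min; less 45 min break → 6 h 51 min
Sun: 10:15 AM–5:57 PM = 7 h 42 min; less 45 min break → 6 h 57 min
Total: 10 h 51 min + 4 h 37 min + 7 h 33 min + 5 h 16 min + 6 h 51 min + 6 h 57 min = 42 h 5 min.

42.08 hours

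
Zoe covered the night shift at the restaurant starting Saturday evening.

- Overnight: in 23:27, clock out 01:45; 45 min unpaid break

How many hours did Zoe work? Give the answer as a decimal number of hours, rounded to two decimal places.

Overnight: 23:27 → midnight = 0 h 33 min; midnight → 01:45 = 1 h 45 min; span 2 h 18 min; less 45 min break → 1 h 33 min

1.55 hours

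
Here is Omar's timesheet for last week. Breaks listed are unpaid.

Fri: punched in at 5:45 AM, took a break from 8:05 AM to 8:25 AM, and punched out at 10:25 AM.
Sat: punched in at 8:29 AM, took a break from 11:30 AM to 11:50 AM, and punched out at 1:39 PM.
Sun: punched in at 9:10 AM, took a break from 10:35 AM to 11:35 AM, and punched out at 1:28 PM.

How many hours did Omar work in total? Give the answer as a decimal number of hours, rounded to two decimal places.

12.47 hours

Fri: 5:45 AM–10:25 AM = 4 h 40 min; less 20 min break → 4 h 20 min
Sat: 8:29 AM–1:39 PM = 5 h 10 min; less 20 min break → 4 h 50 min
Sun: 9:10 AM–1:28 PM = 4 h 18 min; less 60 min break → 3 h 18 min
Total: 4 h 20 min + 4 h 50 min + 3 h 18 min = 12 h 28 min.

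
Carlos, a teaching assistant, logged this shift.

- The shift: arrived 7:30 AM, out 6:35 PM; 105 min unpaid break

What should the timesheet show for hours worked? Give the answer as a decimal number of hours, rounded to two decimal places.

The shift: 7:30 AM–6:35 PM = 11 h 5 min; less 105 min break → 9 h 20 min

9.33 hours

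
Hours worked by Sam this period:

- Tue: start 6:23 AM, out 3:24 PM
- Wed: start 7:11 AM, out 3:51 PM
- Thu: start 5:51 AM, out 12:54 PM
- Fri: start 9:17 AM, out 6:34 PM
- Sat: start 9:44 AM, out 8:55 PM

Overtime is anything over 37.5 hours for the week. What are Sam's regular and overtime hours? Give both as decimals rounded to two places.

Regular 37.50 hours, overtime 7.70 hours

Tue: 6:23 AM–3:24 PM = 9 h 1 min
Wed: 7:11 AM–3:51 PM = 8 h 40 min
Thu: 5:51 AM–12:54 PM = 7 h 3 min
Fri: 9:17 AM–6:34 PM = 9 h 17 min
Sat: 9:44 AM–8:55 PM = 11 h 11 min
Total worked: 45 h 12 min = 45.20 h.
Threshold 37.5 h → overtime 7 h 42 min, regular 37 h 30 min.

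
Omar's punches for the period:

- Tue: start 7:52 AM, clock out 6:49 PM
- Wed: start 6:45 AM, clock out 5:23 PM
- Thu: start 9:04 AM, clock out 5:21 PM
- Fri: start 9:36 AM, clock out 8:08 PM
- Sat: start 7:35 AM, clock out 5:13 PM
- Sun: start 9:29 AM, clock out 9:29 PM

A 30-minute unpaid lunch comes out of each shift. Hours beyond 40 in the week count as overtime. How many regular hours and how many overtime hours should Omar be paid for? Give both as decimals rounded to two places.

Regular 40.00 hours, overtime 19.03 hours

Tue: 7:52 AM–6:49 PM = 10 h 57 min; less 30 min break → 10 h 27 min
Wed: 6:45 AM–5:23 PM = 10 h 38 min; less 30 min break → 10 h 8 min
Thu: 9:04 AM–5:21 PM = 8 h 17 min; less 30 min break → 7 h 47 min
Fri: 9:36 AM–8:08 PM = 10 h 32 min; less 30 min break → 10 h 2 min
Sat: 7:35 AM–5:13 PM = 9 h 38 min; less 30 min break → 9 h 8 min
Sun: 9:29 AM–9:29 PM = 12 h 0 min; less 30 min break → 11 h 30 min
Total worked: 59 h 2 min = 59.03 h.
Threshold 40 h → overtime 19 h 2 min, regular 40 h 0 min.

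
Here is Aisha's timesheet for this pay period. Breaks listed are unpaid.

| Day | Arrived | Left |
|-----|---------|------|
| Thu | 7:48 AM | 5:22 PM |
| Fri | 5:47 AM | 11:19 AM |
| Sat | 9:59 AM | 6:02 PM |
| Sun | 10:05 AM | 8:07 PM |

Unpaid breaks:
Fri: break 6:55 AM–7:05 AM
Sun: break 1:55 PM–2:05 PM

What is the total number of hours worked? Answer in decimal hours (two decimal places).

32.85 hours

Thu: 7:48 AM–5:22 PM = 9 h 34 min
Fri: 5:47 AM–11:19 AM = 5 h 32 min; less 10 min break → 5 h 22 min
Sat: 9:59 AM–6:02 PM = 8 h 3 min
Sun: 10:05 AM–8:07 PM = 10 h 2 min; less 10 min break → 9 h 52 min
Total: 9 h 34 min + 5 h 22 min + 8 h 3 min + 9 h 52 min = 32 h 51 min.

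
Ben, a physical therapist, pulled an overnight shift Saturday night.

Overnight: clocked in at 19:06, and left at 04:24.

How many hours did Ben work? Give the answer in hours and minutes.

9 h 18 min

Overnight: 19:06 → midnight = 4 h 54 min; midnight → 04:24 = 4 h 24 min; span 9 h 18 min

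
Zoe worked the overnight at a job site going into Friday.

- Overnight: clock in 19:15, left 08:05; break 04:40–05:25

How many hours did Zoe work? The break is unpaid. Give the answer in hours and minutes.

Overnight: 19:15 → midnight = 4 h 45 min; midnight → 08:05 = 8 h 5 min; span 12 h 50 min; less 45 min break → 12 h 5 min

12 h 5 min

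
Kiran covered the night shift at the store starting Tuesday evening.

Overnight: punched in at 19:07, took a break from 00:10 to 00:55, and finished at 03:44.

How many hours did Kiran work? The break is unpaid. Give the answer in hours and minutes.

7 h 52 min

Overnight: 19:07 → midnight = 4 h 53 min; midnight → 03:44 = 3 h 44 min; span 8 h 37 min; less 45 min break → 7 h 52 min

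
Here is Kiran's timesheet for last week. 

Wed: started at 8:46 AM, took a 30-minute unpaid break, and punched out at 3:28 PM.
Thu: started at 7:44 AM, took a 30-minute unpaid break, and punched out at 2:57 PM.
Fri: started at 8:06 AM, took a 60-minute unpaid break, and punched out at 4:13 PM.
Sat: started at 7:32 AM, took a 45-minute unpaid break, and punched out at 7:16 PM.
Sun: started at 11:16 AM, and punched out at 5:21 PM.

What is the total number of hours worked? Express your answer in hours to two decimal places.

37.10 hours

Wed: 8:46 AM–3:28 PM = 6 h 42 min; less 30 min break → 6 h 12 min
Thu: 7:44 AM–2:57 PM = 7 h 13 min; less 30 min break → 6 h 43 min
Fri: 8:06 AM–4:13 PM = 8 h 7 min; less 60 min break → 7 h 7 min
Sat: 7:32 AM–7:16 PM = 11 h 44 min; less 45 min break → 10 h 59 min
Sun: 11:16 AM–5:21 PM = 6 h 5 min
Total: 6 h 12 min + 6 h 43 min + 7 h 7 min + 10 h 59 min + 6 h 5 min = 37 h 6 min.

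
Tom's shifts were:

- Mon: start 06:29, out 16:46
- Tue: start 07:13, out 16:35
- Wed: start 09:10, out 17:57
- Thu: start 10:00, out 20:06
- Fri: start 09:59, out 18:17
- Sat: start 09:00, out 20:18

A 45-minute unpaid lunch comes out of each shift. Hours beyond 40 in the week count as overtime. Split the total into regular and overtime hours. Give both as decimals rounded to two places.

Mon: 06:29–16:46 = 10 h 17 min; less 45 min break → 9 h 32 min
Tue: 07:13–16:35 = 9 h 22 min; less 45 min break → 8 h 37 min
Wed: 09:10–17:57 = 8 h 47 min; less 45 min break → 8 h 2 min
Thu: 10:00–20:06 = 10 h 6 min; less 45 min break → 9 h 21 min
Fri: 09:59–18:17 = 8 h 18 min; less 45 min break → 7 h 33 min
Sat: 09:00–20:18 = 11 h 18 min; less 45 min break → 10 h 33 min
Total worked: 53 h 38 min = 53.63 h.
Threshold 40 h → overtime 13 h 38 min, regular 40 h 0 min.

Regular 40.00 hours, overtime 13.63 hours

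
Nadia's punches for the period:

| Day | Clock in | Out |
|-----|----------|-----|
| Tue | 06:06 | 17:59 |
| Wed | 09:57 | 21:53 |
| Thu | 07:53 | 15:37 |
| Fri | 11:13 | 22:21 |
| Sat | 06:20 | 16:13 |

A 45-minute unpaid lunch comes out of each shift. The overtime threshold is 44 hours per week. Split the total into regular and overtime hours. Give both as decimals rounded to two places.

Regular 44.00 hours, overtime 4.82 hours

Tue: 06:06–17:59 = 11 h 53 min; less 45 min break → 11 h 8 min
Wed: 09:57–21:53 = 11 h 56 min; less 45 min break → 11 h 11 min
Thu: 07:53–15:37 = 7 h 44 min; less 45 min break → 6 h 59 min
Fri: 11:13–22:21 = 11 h 8 min; less 45 min break → 10 h 23 min
Sat: 06:20–16:13 = 9 h 53 min; less 45 min break → 9 h 8 min
Total worked: 48 h 49 min = 48.82 h.
Threshold 44 h → overtime 4 h 49 min, regular 44 h 0 min.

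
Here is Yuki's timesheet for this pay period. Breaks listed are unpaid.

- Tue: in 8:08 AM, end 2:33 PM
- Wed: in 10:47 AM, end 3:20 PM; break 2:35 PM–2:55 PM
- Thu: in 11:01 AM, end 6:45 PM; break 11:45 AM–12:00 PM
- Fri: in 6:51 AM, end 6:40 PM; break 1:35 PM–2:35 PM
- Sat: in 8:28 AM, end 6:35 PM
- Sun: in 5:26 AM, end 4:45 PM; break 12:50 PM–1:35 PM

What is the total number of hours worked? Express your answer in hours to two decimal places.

Tue: 8:08 AM–2:33 PM = 6 h 25 min
Wed: 10:47 AM–3:20 PM = 4 h 33 min; less 20 min break → 4 h 13 min
Thu: 11:01 AM–6:45 PM = 7 h 44 min; less 15 min break → 7 h 29 min
Fri: 6:51 AM–6:40 PM = 11 h 49 min; less 60 min break → 10 h 49 min
Sat: 8:28 AM–6:35 PM = 10 h 7 min
Sun: 5:26 AM–4:45 PM = 11 h 19 min; less 45 min break → 10 h 34 min
Total: 6 h 25 min + 4 h 13 min + 7 h 29 min + 10 h 49 min + 10 h 7 min + 10 h 34 min = 49 h 37 min.

49.62 hours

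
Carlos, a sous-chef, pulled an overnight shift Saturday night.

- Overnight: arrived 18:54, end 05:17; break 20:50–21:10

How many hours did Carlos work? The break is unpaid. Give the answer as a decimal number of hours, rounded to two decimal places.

Overnight: 18:54 → midnight = 5 h 6 min; midnight → 05:17 = 5 h 17 min; span 10 h 23 min; less 20 min break → 10 h 3 min

10.05 hours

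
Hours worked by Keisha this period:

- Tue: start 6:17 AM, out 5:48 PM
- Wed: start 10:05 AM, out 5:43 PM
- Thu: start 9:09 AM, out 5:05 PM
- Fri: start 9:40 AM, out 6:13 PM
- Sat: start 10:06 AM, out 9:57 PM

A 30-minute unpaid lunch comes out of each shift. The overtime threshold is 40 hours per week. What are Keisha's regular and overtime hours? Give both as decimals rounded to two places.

Regular 40.00 hours, overtime 4.98 hours

Tue: 6:17 AM–5:48 PM = 11 h 31 min; less 30 min break → 11 h 1 min
Wed: 10:05 AM–5:43 PM = 7 h 38 min; less 30 min break → 7 h 8 min
Thu: 9:09 AM–5:05 PM = 7 h 56 min; less 30 min break → 7 h 26 min
Fri: 9:40 AM–6:13 PM = 8 h 33 min; less 30 min break → 8 h 3 min
Sat: 10:06 AM–9:57 PM = 11 h 51 min; less 30 min break → 11 h 21 min
Total worked: 44 h 59 min = 44.98 h.
Threshold 40 h → overtime 4 h 59 min, regular 40 h 0 min.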